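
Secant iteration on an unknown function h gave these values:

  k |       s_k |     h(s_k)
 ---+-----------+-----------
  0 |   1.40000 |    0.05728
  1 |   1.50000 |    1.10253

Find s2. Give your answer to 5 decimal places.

1.39452

s2 = 1.50000 − 1.10253·(1.50000 − 1.40000) / (1.10253 − 0.05728)
   = 1.50000 − (0.1102530)/(1.0452500) = 1.3945200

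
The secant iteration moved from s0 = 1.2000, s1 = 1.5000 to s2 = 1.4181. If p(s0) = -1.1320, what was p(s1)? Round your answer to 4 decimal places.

The secant line through (1.2000, -1.1320) and (1.5000, p(s1)) crosses zero at s2 = 1.4181.
So (1.2000, -1.1320), (1.5000, p(s1)), (1.4181, 0) are collinear:
p(s1) = -1.1320 · (1.5000 − 1.4181) / (1.2000 − 1.4181) = -1.1320 · (0.081900)/(-0.218100) = 0.425084

0.4251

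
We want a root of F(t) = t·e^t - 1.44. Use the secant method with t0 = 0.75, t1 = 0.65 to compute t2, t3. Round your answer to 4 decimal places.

F(0.75) = 0.147750, F(0.65) = -0.194898
t2 = 0.650000 − (-0.194898)·(0.650000 − 0.750000) / (-0.194898 − 0.147750) = 0.650000 − (0.019490)/(-0.342648) = 0.706880
F(0.706880) = -0.006691
t3 = 0.706880 − (-0.006691)·(0.706880 − 0.650000) / (-0.006691 − (-0.194898)) = 0.706880 − (-0.000381)/(0.188207) = 0.708902

0.7069, 0.7089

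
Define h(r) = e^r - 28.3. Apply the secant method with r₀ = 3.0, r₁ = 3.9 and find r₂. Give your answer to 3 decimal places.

h(3.0) = -8.21446, h(3.9) = 21.10245
r₂ = 3.90000 − 21.10245·(3.90000 − 3.00000) / (21.10245 − (-8.21446)) = 3.90000 − (18.99220)/(29.31691) = 3.25218

3.252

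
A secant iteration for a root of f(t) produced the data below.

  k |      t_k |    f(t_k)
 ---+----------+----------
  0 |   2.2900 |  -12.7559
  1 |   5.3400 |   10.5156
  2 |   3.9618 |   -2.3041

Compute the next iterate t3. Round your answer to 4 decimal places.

t3 = 3.9618 − (-2.3041)·(3.9618 − 5.3400) / (-2.3041 − 10.5156)
   = 3.9618 − (3.175511)/(-12.819700) = 4.209506

4.2095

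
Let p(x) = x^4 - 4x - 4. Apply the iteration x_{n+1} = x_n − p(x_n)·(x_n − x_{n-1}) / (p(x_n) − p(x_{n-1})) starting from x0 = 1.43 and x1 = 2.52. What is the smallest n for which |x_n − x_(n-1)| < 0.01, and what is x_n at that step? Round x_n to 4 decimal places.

n = 6, x_n = 1.8350

p(1.43) = -5.538384, p(2.52) = 26.247580
x2 = 2.520000 − 26.247580·(1.090000)/(31.785964) = 1.619922;  |Δ| = 0.900078
p(1.619922) = -3.593545
x3 = 1.619922 − (-3.593545)·(-0.900078)/(-29.841125) = 1.728311;  |Δ| = 0.108390
p(1.728311) = -1.990718
x4 = 1.728311 − (-1.990718)·(0.108390)/(1.602827) = 1.862932;  |Δ| = 0.134621
p(1.862932) = 0.592748
x5 = 1.862932 − 0.592748·(0.134621)/(2.583466) = 1.832045;  |Δ| = 0.030887
p(1.832045) = -0.062841
x6 = 1.832045 − (-0.062841)·(-0.030887)/(-0.655588) = 1.835005;  |Δ| = 0.002961
|x6 − x5| = 0.002961 < 0.01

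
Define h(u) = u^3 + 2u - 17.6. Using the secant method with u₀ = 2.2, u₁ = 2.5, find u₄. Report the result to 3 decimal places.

h(2.2) = -2.55200, h(2.5) = 3.02500
u₂ = 2.50000 − 3.02500·(2.50000 − 2.20000) / (3.02500 − (-2.55200)) = 2.50000 − (0.90750)/(5.57700) = 2.33728
h(2.33728) = -0.15720
u₃ = 2.33728 − (-0.15720)·(2.33728 − 2.50000) / (-0.15720 − 3.02500) = 2.33728 − (0.02558)/(-3.18220) = 2.34532
h(2.34532) = -0.00893
u₄ = 2.34532 − (-0.00893)·(2.34532 − 2.33728) / (-0.00893 − (-0.15720)) = 2.34532 − (-0.00007)/(0.14827) = 2.34580

2.346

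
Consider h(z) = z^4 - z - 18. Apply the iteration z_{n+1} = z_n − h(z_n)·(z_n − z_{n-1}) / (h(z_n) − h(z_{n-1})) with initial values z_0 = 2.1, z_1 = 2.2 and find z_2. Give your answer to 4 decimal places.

2.1168

h(2.1) = -0.651900, h(2.2) = 3.225600
z_2 = 2.200000 − 3.225600·(2.200000 − 2.100000) / (3.225600 − (-0.651900)) = 2.200000 − (0.322560)/(3.877500) = 2.116812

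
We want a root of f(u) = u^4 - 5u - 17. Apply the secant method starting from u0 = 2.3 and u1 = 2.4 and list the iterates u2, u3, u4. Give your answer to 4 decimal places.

2.3110, 2.3117, 2.3117

f(2.3) = -0.515900, f(2.4) = 4.177600
u2 = 2.400000 − 4.177600·(2.400000 − 2.300000) / (4.177600 − (-0.515900)) = 2.400000 − (0.417760)/(4.693500) = 2.310992
f(2.310992) = -0.032063
u3 = 2.310992 − (-0.032063)·(2.310992 − 2.400000) / (-0.032063 − 4.177600) = 2.310992 − (0.002854)/(-4.209663) = 2.311670
f(2.311670) = -0.001969
u4 = 2.311670 − (-0.001969)·(2.311670 − 2.310992) / (-0.001969 − (-0.032063)) = 2.311670 − (-0.000001)/(0.030094) = 2.311714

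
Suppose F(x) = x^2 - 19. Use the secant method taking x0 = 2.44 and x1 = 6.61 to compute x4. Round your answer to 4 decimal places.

4.3649

F(2.44) = -13.046400, F(6.61) = 24.692100
x2 = 6.610000 − 24.692100·(6.610000 − 2.440000) / (24.692100 − (-13.046400)) = 6.610000 − (102.966057)/(37.738500) = 3.881591
F(3.881591) = -3.933250
x3 = 3.881591 − (-3.933250)·(3.881591 − 6.610000) / (-3.933250 − 24.692100) = 3.881591 − (10.731514)/(-28.625350) = 4.256487
F(4.256487) = -0.882322
x4 = 4.256487 − (-0.882322)·(4.256487 − 3.881591) / (-0.882322 − (-3.933250)) = 4.256487 − (-0.330778)/(3.050929) = 4.364906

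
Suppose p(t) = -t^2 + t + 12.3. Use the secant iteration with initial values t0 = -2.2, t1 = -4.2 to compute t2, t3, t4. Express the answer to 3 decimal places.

-2.911, -3.024, -3.043

p(-2.2) = 5.26000, p(-4.2) = -9.54000
t2 = -4.20000 − (-9.54000)·(-4.20000 − (-2.20000)) / (-9.54000 − 5.26000) = -4.20000 − (19.08000)/(-14.80000) = -2.91081
p(-2.91081) = 0.91637
t3 = -2.91081 − 0.91637·(-2.91081 − (-4.20000)) / (0.91637 − (-9.54000)) = -2.91081 − (1.18137)/(10.45637) = -3.02379
p(-3.02379) = 0.13289
t4 = -3.02379 − 0.13289·(-3.02379 − (-2.91081)) / (0.13289 − 0.91637) = -3.02379 − (-0.01501)/(-0.78348) = -3.04296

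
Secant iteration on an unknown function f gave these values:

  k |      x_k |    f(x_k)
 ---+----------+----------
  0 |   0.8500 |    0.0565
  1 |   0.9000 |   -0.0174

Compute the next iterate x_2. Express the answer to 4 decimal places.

0.8882

x_2 = 0.9000 − (-0.0174)·(0.9000 − 0.8500) / (-0.0174 − 0.0565)
   = 0.9000 − (-0.000870)/(-0.073900) = 0.888227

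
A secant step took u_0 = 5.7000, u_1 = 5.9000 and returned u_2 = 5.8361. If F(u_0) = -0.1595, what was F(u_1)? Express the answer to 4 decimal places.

The secant line through (5.7000, -0.1595) and (5.9000, F(u_1)) crosses zero at u_2 = 5.8361.
So (5.7000, -0.1595), (5.9000, F(u_1)), (5.8361, 0) are collinear:
F(u_1) = -0.1595 · (5.9000 − 5.8361) / (5.7000 − 5.8361) = -0.1595 · (0.063900)/(-0.136100) = 0.074886

0.0749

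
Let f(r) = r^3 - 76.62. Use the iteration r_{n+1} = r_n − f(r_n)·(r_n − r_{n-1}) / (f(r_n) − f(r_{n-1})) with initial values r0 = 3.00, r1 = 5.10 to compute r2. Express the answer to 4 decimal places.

f(3.00) = -49.620000, f(5.10) = 56.031000
r2 = 5.100000 − 56.031000·(5.100000 − 3.000000) / (56.031000 − (-49.620000)) = 5.100000 − (117.665100)/(105.651000) = 3.986285

3.9863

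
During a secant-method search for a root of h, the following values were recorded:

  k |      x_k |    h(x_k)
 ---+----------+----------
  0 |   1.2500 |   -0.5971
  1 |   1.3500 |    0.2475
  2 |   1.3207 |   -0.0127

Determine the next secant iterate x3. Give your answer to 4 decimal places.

x3 = 1.3207 − (-0.0127)·(1.3207 − 1.3500) / (-0.0127 − 0.2475)
   = 1.3207 − (0.000372)/(-0.260200) = 1.322130

1.3221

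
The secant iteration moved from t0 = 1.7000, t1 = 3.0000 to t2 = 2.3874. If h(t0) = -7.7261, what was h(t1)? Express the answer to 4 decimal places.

6.8854

The secant line through (1.7000, -7.7261) and (3.0000, h(t1)) crosses zero at t2 = 2.3874.
So (1.7000, -7.7261), (3.0000, h(t1)), (2.3874, 0) are collinear:
h(t1) = -7.7261 · (3.0000 − 2.3874) / (1.7000 − 2.3874) = -7.7261 · (0.612600)/(-0.687400) = 6.885378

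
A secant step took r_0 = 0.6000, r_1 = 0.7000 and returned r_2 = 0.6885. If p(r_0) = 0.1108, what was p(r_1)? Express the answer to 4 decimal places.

The secant line through (0.6000, 0.1108) and (0.7000, p(r_1)) crosses zero at r_2 = 0.6885.
So (0.6000, 0.1108), (0.7000, p(r_1)), (0.6885, 0) are collinear:
p(r_1) = 0.1108 · (0.7000 − 0.6885) / (0.6000 − 0.6885) = 0.1108 · (0.011500)/(-0.088500) = -0.014398

-0.0144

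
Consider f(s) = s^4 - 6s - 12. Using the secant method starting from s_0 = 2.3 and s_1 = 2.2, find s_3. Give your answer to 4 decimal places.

f(2.3) = 2.184100, f(2.2) = -1.774400
s_2 = 2.200000 − (-1.774400)·(2.200000 − 2.300000) / (-1.774400 − 2.184100) = 2.200000 − (0.177440)/(-3.958500) = 2.244825
f(2.244825) = -0.075015
s_3 = 2.244825 − (-0.075015)·(2.244825 − 2.200000) / (-0.075015 − (-1.774400)) = 2.244825 − (-0.003363)/(1.699385) = 2.246804

2.2468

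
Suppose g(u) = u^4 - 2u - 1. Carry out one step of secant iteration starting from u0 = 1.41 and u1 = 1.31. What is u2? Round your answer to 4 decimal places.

1.3936

g(1.41) = 0.132542, g(1.31) = -0.675001
u2 = 1.310000 − (-0.675001)·(1.310000 − 1.410000) / (-0.675001 − 0.132542) = 1.310000 − (0.067500)/(-0.807542) = 1.393587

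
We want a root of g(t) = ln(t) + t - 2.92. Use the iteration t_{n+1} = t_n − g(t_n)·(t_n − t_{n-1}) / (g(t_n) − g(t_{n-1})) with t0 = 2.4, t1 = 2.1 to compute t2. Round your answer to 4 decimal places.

2.1540

g(2.4) = 0.355469, g(2.1) = -0.078063
t2 = 2.100000 − (-0.078063)·(2.100000 − 2.400000) / (-0.078063 − 0.355469) = 2.100000 − (0.023419)/(-0.433531) = 2.154019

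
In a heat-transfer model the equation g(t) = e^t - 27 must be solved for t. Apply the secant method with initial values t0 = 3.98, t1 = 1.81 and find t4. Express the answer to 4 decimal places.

g(3.98) = 26.517034, g(1.81) = -20.889553
t2 = 1.810000 − (-20.889553)·(1.810000 − 3.980000) / (-20.889553 − 26.517034) = 1.810000 − (45.330329)/(-47.406587) = 2.766203
g(2.766203) = -11.101843
t3 = 2.766203 − (-11.101843)·(2.766203 − 1.810000) / (-11.101843 − (-20.889553)) = 2.766203 − (-10.615618)/(9.787709) = 3.850790
g(3.850790) = 20.030189
t4 = 3.850790 − 20.030189·(3.850790 − 2.766203) / (20.030189 − (-11.101843)) = 3.850790 − (21.724473)/(31.132032) = 3.152972

3.1530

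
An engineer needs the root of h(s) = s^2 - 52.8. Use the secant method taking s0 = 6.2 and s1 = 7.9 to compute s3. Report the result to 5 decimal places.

7.26435

h(6.2) = -14.3600000, h(7.9) = 9.6100000
s2 = 7.9000000 − 9.6100000·(7.9000000 − 6.2000000) / (9.6100000 − (-14.3600000)) = 7.9000000 − (16.3370000)/(23.9700000) = 7.2184397
h(7.2184397) = -0.6941281
s3 = 7.2184397 − (-0.6941281)·(7.2184397 − 7.9000000) / (-0.6941281 − 9.6100000) = 7.2184397 − (0.4730901)/(-10.3041281) = 7.2643524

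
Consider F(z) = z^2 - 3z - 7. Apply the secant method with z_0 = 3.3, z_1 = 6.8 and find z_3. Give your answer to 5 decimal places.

F(3.3) = -6.0100000, F(6.8) = 18.8400000
z_2 = 6.8000000 − 18.8400000·(6.8000000 − 3.3000000) / (18.8400000 − (-6.0100000)) = 6.8000000 − (65.9400000)/(24.8500000) = 4.1464789
F(4.1464789) = -2.2461496
z_3 = 4.1464789 − (-2.2461496)·(4.1464789 − 6.8000000) / (-2.2461496 − 18.8400000) = 4.1464789 − (5.9602053)/(-21.0861496) = 4.4291386

4.42914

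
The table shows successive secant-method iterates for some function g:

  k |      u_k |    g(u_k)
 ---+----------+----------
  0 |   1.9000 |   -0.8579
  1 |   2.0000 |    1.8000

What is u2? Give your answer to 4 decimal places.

u2 = 2.0000 − 1.8000·(2.0000 − 1.9000) / (1.8000 − (-0.8579))
   = 2.0000 − (0.180000)/(2.657900) = 1.932277

1.9323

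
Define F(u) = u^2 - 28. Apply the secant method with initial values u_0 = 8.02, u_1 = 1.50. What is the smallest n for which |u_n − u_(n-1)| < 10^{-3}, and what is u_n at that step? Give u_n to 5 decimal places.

n = 7, u_n = 5.29150

F(8.02) = 36.3204000, F(1.50) = -25.7500000
u_2 = 1.5000000 − (-25.7500000)·(-6.5200000)/(-62.0704000) = 4.2048319;  |Δ| = 2.7048319
F(4.2048319) = -10.3193884
u_3 = 4.2048319 − (-10.3193884)·(2.7048319)/(15.4306116) = 6.0137175;  |Δ| = 1.8088856
F(6.0137175) = 8.1647987
u_4 = 6.0137175 − 8.1647987·(1.8088856)/(18.4841872) = 5.2147002;  |Δ| = 0.7990174
F(5.2147002) = -0.8069023
u_5 = 5.2147002 − (-0.8069023)·(-0.7990174)/(-8.9717010) = 5.2865627;  |Δ| = 0.0718625
F(5.2865627) = -0.0522552
u_6 = 5.2865627 − (-0.0522552)·(0.0718625)/(0.7546471) = 5.2915388;  |Δ| = 0.0049761
F(5.2915388) = 0.0003824
u_7 = 5.2915388 − 0.0003824·(0.0049761)/(0.0526375) = 5.2915026;  |Δ| = 0.0000361
|u_7 − u_6| = 0.0000361 < 10^{-3}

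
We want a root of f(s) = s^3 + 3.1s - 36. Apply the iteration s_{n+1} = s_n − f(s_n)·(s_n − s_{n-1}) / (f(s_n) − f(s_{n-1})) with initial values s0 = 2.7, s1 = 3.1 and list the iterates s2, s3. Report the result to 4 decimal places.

f(2.7) = -7.947000, f(3.1) = 3.401000
s2 = 3.100000 − 3.401000·(3.100000 − 2.700000) / (3.401000 − (-7.947000)) = 3.100000 − (1.360400)/(11.348000) = 2.980120
f(2.980120) = -0.294844
s3 = 2.980120 − (-0.294844)·(2.980120 − 3.100000) / (-0.294844 − 3.401000) = 2.980120 − (0.035346)/(-3.695844) = 2.989684

2.9801, 2.9897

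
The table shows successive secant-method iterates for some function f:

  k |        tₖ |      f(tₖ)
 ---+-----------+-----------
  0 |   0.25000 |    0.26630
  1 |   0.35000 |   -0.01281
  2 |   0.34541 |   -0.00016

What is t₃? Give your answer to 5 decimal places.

t₃ = 0.34541 − (-0.00016)·(0.34541 − 0.35000) / (-0.00016 − (-0.01281))
   = 0.34541 − (0.0000007)/(0.0126500) = 0.3453519

0.34535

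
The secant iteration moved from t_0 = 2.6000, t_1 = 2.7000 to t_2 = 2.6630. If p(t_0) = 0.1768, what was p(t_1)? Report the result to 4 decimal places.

-0.1038

The secant line through (2.6000, 0.1768) and (2.7000, p(t_1)) crosses zero at t_2 = 2.6630.
So (2.6000, 0.1768), (2.7000, p(t_1)), (2.6630, 0) are collinear:
p(t_1) = 0.1768 · (2.7000 − 2.6630) / (2.6000 − 2.6630) = 0.1768 · (0.037000)/(-0.063000) = -0.103835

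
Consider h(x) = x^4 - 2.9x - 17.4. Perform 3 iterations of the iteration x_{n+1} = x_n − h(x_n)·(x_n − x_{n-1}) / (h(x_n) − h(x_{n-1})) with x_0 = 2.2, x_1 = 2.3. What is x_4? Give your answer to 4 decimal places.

2.2089

h(2.2) = -0.354400, h(2.3) = 3.914100
x_2 = 2.300000 − 3.914100·(2.300000 − 2.200000) / (3.914100 − (-0.354400)) = 2.300000 − (0.391410)/(4.268500) = 2.208303
h(2.208303) = -0.022843
x_3 = 2.208303 − (-0.022843)·(2.208303 − 2.300000) / (-0.022843 − 3.914100) = 2.208303 − (0.002095)/(-3.936943) = 2.208835
h(2.208835) = -0.001459
x_4 = 2.208835 − (-0.001459)·(2.208835 − 2.208303) / (-0.001459 − (-0.022843)) = 2.208835 − (-0.000001)/(0.021384) = 2.208871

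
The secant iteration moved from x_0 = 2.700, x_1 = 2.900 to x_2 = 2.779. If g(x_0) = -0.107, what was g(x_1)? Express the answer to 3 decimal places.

The secant line through (2.700, -0.107) and (2.900, g(x_1)) crosses zero at x_2 = 2.779.
So (2.700, -0.107), (2.900, g(x_1)), (2.779, 0) are collinear:
g(x_1) = -0.107 · (2.900 − 2.779) / (2.700 − 2.779) = -0.107 · (0.12100)/(-0.07900) = 0.16389

0.164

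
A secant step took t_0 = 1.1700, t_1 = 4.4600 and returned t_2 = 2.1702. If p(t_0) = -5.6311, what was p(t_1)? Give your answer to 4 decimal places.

The secant line through (1.1700, -5.6311) and (4.4600, p(t_1)) crosses zero at t_2 = 2.1702.
So (1.1700, -5.6311), (4.4600, p(t_1)), (2.1702, 0) are collinear:
p(t_1) = -5.6311 · (4.4600 − 2.1702) / (1.1700 − 2.1702) = -5.6311 · (2.289800)/(-1.000200) = 12.891514

12.8915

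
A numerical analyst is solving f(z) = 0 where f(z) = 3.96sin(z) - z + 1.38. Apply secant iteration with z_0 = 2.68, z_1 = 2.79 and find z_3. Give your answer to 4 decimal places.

f(2.68) = 0.463684, f(2.79) = -0.046202
z_2 = 2.790000 − (-0.046202)·(2.790000 − 2.680000) / (-0.046202 − 0.463684) = 2.790000 − (-0.005082)/(-0.509885) = 2.780033
f(2.780033) = 0.000753
z_3 = 2.780033 − 0.000753·(2.780033 − 2.790000) / (0.000753 − (-0.046202)) = 2.780033 − (-0.000008)/(0.046955) = 2.780193

2.7802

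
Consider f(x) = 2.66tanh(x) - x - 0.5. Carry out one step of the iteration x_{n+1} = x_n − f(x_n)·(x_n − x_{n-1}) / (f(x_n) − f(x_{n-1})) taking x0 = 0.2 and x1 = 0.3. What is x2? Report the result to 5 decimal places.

f(0.2) = -0.1749816, f(0.3) = -0.0251085
x2 = 0.3000000 − (-0.0251085)·(0.3000000 − 0.2000000) / (-0.0251085 − (-0.1749816)) = 0.3000000 − (-0.0025108)/(0.1498732) = 0.3167531

0.31675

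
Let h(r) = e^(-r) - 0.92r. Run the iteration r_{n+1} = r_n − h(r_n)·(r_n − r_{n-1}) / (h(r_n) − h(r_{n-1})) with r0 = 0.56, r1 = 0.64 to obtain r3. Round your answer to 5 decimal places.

h(0.56) = 0.0560091, h(0.64) = -0.0615076
r2 = 0.6400000 − (-0.0615076)·(0.6400000 − 0.5600000) / (-0.0615076 − 0.0560091) = 0.6400000 − (-0.0049206)/(-0.1175166) = 0.5981284
h(0.5981284) = -0.0004384
r3 = 0.5981284 − (-0.0004384)·(0.5981284 − 0.6400000) / (-0.0004384 − (-0.0615076)) = 0.5981284 − (0.0000184)/(0.0610692) = 0.5978278

0.59783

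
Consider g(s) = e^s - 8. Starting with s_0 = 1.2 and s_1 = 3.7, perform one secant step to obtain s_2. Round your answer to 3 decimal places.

1.515

g(1.2) = -4.67988, g(3.7) = 32.44730
s_2 = 3.70000 − 32.44730·(3.70000 − 1.20000) / (32.44730 − (-4.67988)) = 3.70000 − (81.11826)/(37.12719) = 1.51513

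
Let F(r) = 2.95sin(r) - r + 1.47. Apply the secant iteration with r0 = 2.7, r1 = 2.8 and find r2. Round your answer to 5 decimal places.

F(2.7) = 0.0307706, F(2.8) = -0.3417850
r2 = 2.8000000 − (-0.3417850)·(2.8000000 − 2.7000000) / (-0.3417850 − 0.0307706) = 2.8000000 − (-0.0341785)/(-0.3725556) = 2.7082593

2.70826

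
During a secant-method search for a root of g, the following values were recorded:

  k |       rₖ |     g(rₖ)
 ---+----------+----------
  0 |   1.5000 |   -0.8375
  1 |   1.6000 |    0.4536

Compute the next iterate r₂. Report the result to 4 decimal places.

1.5649

r₂ = 1.6000 − 0.4536·(1.6000 − 1.5000) / (0.4536 − (-0.8375))
   = 1.6000 − (0.045360)/(1.291100) = 1.564867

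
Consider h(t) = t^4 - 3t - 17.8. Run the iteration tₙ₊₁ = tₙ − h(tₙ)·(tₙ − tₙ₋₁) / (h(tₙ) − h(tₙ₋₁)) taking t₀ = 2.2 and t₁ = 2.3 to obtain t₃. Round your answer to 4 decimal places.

h(2.2) = -0.974400, h(2.3) = 3.284100
t₂ = 2.300000 − 3.284100·(2.300000 − 2.200000) / (3.284100 − (-0.974400)) = 2.300000 − (0.328410)/(4.258500) = 2.222881
h(2.222881) = -0.053174
t₃ = 2.222881 − (-0.053174)·(2.222881 − 2.300000) / (-0.053174 − 3.284100) = 2.222881 − (0.004101)/(-3.337274) = 2.224110

2.2241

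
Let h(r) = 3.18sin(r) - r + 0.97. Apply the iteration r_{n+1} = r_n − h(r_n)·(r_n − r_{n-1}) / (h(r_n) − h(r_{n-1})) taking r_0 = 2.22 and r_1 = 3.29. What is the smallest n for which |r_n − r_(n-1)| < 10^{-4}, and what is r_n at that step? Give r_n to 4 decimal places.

n = 5, r_n = 2.6025

h(2.22) = 1.283078, h(3.29) = -2.790205
r_2 = 3.290000 − (-2.790205)·(1.070000)/(-4.073283) = 2.557048;  |Δ| = 0.732952
h(2.557048) = 0.167737
r_3 = 2.557048 − 0.167737·(-0.732952)/(2.957942) = 2.598612;  |Δ| = 0.041564
h(2.598612) = 0.014462
r_4 = 2.598612 − 0.014462·(0.041564)/(-0.153275) = 2.602534;  |Δ| = 0.003922
h(2.602534) = -0.000150
r_5 = 2.602534 − (-0.000150)·(0.003922)/(-0.014612) = 2.602494;  |Δ| = 0.000040
|r_5 − r_4| = 0.000040 < 10^{-4}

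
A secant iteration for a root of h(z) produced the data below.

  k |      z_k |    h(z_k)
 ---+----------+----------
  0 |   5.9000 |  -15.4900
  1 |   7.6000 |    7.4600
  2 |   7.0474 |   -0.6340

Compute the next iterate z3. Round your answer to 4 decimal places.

z3 = 7.0474 − (-0.6340)·(7.0474 − 7.6000) / (-0.6340 − 7.4600)
   = 7.0474 − (0.350348)/(-8.094000) = 7.090685

7.0907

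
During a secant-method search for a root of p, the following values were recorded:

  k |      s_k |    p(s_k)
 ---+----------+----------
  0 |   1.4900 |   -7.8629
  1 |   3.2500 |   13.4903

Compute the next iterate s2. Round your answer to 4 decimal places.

2.1381

s2 = 3.2500 − 13.4903·(3.2500 − 1.4900) / (13.4903 − (-7.8629))
   = 3.2500 − (23.742928)/(21.353200) = 2.138086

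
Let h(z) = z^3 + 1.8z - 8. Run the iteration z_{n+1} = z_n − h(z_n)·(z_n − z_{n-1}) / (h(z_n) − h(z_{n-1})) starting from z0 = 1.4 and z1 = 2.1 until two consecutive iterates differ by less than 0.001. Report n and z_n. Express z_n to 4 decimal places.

h(1.4) = -2.736000, h(2.1) = 5.041000
z2 = 2.100000 − 5.041000·(0.700000)/(7.777000) = 1.646265;  |Δ| = 0.453735
h(1.646265) = -0.575038
z3 = 1.646265 − (-0.575038)·(-0.453735)/(-5.616038) = 1.692724;  |Δ| = 0.046459
h(1.692724) = -0.102915
z4 = 1.692724 − (-0.102915)·(0.046459)/(0.472124) = 1.702851;  |Δ| = 0.010127
h(1.702851) = 0.002889
z5 = 1.702851 − 0.002889·(0.010127)/(0.105804) = 1.702574;  |Δ| = 0.000277
|z5 − z4| = 0.000277 < 0.001

n = 5, z_n = 1.7026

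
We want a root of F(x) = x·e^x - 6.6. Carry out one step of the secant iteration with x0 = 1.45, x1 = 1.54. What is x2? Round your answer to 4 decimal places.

F(1.45) = -0.418484, F(1.54) = 0.583469
x2 = 1.540000 − 0.583469·(1.540000 − 1.450000) / (0.583469 − (-0.418484)) = 1.540000 − (0.052512)/(1.001953) = 1.487590

1.4876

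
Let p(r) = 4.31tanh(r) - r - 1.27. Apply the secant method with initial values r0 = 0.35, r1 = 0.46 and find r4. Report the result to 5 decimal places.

p(0.35) = -0.1702214, p(0.46) = 0.1236630
r2 = 0.4600000 − 0.1236630·(0.4600000 − 0.3500000) / (0.1236630 − (-0.1702214)) = 0.4600000 − (0.0136029)/(0.2938844) = 0.4137133
p(0.4137133) = 0.0041735
r3 = 0.4137133 − 0.0041735·(0.4137133 − 0.4600000) / (0.0041735 − 0.1236630) = 0.4137133 − (-0.0001932)/(-0.1194894) = 0.4120966
p(0.4120966) = -0.0001128
r4 = 0.4120966 − (-0.0001128)·(0.4120966 − 0.4137133) / (-0.0001128 − 0.0041735) = 0.4120966 − (0.0000002)/(-0.0042863) = 0.4121392

0.41214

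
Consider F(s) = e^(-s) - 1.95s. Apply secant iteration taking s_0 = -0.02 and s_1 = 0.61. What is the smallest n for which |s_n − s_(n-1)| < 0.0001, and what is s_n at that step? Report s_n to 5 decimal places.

n = 5, s_n = 0.35837

F(-0.02) = 1.0592013, F(0.61) = -0.6461491
s_2 = 0.6100000 − (-0.6461491)·(0.6300000)/(-1.7053505) = 0.3712960;  |Δ| = 0.2387040
F(0.3712960) = -0.0341875
s_3 = 0.3712960 − (-0.0341875)·(-0.2387040)/(0.6119616) = 0.3579607;  |Δ| = 0.0133353
F(0.3579607) = 0.0010772
s_4 = 0.3579607 − 0.0010772·(-0.0133353)/(0.0352647) = 0.3583680;  |Δ| = 0.0004073
F(0.3583680) = -0.0000018
s_5 = 0.3583680 − (-0.0000018)·(0.0004073)/(-0.0010790) = 0.3583673;  |Δ| = 0.0000007
|s_5 − s_4| = 0.0000007 < 0.0001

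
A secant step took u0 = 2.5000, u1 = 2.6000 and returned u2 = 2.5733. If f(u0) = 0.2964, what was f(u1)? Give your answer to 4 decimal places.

-0.1080

The secant line through (2.5000, 0.2964) and (2.6000, f(u1)) crosses zero at u2 = 2.5733.
So (2.5000, 0.2964), (2.6000, f(u1)), (2.5733, 0) are collinear:
f(u1) = 0.2964 · (2.6000 − 2.5733) / (2.5000 − 2.5733) = 0.2964 · (0.026700)/(-0.073300) = -0.107966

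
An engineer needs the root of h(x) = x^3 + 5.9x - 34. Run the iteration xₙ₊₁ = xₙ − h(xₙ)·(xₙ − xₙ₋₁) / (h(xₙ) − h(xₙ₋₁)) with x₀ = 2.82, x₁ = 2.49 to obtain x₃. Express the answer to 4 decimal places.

2.6413

h(2.82) = 5.063768, h(2.49) = -3.870751
x₂ = 2.490000 − (-3.870751)·(2.490000 − 2.820000) / (-3.870751 − 5.063768) = 2.490000 − (1.277348)/(-8.934519) = 2.632968
h(2.632968) = -0.212392
x₃ = 2.632968 − (-0.212392)·(2.632968 − 2.490000) / (-0.212392 − (-3.870751)) = 2.632968 − (-0.030365)/(3.658359) = 2.641268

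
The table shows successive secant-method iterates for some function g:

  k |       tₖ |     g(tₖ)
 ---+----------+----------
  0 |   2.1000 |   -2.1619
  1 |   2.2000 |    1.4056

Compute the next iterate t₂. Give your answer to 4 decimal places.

2.1606

t₂ = 2.2000 − 1.4056·(2.2000 − 2.1000) / (1.4056 − (-2.1619))
   = 2.2000 − (0.140560)/(3.567500) = 2.160600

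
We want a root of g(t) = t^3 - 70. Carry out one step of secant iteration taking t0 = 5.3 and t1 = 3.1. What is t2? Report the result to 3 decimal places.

g(5.3) = 78.87700, g(3.1) = -40.20900
t2 = 3.10000 − (-40.20900)·(3.10000 − 5.30000) / (-40.20900 − 78.87700) = 3.10000 − (88.45980)/(-119.08600) = 3.84282

3.843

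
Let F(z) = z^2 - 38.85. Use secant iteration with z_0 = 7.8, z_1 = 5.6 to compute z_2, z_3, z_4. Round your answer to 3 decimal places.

F(7.8) = 21.99000, F(5.6) = -7.49000
z_2 = 5.60000 − (-7.49000)·(5.60000 − 7.80000) / (-7.49000 − 21.99000) = 5.60000 − (16.47800)/(-29.48000) = 6.15896
F(6.15896) = -0.91727
z_3 = 6.15896 − (-0.91727)·(6.15896 − 5.60000) / (-0.91727 − (-7.49000)) = 6.15896 − (-0.51271)/(6.57273) = 6.23696
F(6.23696) = 0.04969
z_4 = 6.23696 − 0.04969·(6.23696 − 6.15896) / (0.04969 − (-0.91727)) = 6.23696 − (0.00388)/(0.96696) = 6.23295

6.159, 6.237, 6.233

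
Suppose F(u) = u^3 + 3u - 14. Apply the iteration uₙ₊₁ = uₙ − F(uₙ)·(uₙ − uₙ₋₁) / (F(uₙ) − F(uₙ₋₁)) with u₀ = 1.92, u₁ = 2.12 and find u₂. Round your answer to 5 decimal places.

F(1.92) = -1.1621120, F(2.12) = 1.8881280
u₂ = 2.1200000 − 1.8881280·(2.1200000 − 1.9200000) / (1.8881280 − (-1.1621120)) = 2.1200000 − (0.3776256)/(3.0502400) = 1.9961981

1.99620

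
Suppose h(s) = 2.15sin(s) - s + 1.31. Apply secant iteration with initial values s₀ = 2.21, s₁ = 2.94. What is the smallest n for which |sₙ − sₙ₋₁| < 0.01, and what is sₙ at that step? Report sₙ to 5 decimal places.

n = 4, sₙ = 2.53525

h(2.21) = 0.8255278, h(2.94) = -1.1995055
s₂ = 2.9400000 − (-1.1995055)·(0.7300000)/(-2.0250333) = 2.5075928;  |Δ| = 0.4324072
h(2.5075928) = 0.0760071
s₃ = 2.5075928 − 0.0760071·(-0.4324072)/(1.2755127) = 2.5333597;  |Δ| = 0.0257669
h(2.5333597) = 0.0051895
s₄ = 2.5333597 − 0.0051895·(0.0257669)/(-0.0708177) = 2.5352479;  |Δ| = 0.0018882
|s₄ − s₃| = 0.0018882 < 0.01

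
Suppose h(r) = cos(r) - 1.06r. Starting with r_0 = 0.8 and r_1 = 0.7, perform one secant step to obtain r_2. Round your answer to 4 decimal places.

h(0.8) = -0.151293, h(0.7) = 0.022842
r_2 = 0.700000 − 0.022842·(0.700000 − 0.800000) / (0.022842 − (-0.151293)) = 0.700000 − (-0.002284)/(0.174135) = 0.713117

0.7131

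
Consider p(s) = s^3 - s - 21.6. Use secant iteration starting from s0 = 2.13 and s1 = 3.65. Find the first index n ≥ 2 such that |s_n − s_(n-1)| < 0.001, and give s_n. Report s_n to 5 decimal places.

n = 6, s_n = 2.90457

p(2.13) = -14.0664030, p(3.65) = 23.3771250
s2 = 3.6500000 − 23.3771250·(1.5200000)/(37.4435280) = 2.7010181;  |Δ| = 0.9489819
p(2.7010181) = -4.5957437
s3 = 2.7010181 − (-4.5957437)·(-0.9489819)/(-27.9728687) = 2.8569291;  |Δ| = 0.1559110
p(2.8569291) = -1.1385485
s4 = 2.8569291 − (-1.1385485)·(0.1559110)/(3.4571951) = 2.9082748;  |Δ| = 0.0513457
p(2.9082748) = 0.0900954
s5 = 2.9082748 − 0.0900954·(0.0513457)/(1.2286440) = 2.9045097;  |Δ| = 0.0037651
p(2.9045097) = -0.0015532
s6 = 2.9045097 − (-0.0015532)·(-0.0037651)/(-0.0916486) = 2.9045735;  |Δ| = 0.0000638
|s6 − s5| = 0.0000638 < 0.001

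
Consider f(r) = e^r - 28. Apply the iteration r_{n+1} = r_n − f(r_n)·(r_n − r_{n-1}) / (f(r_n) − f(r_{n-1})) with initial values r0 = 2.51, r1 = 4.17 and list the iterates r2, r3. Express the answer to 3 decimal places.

3.007, 3.210

f(2.51) = -15.69507, f(4.17) = 36.71545
r2 = 4.17000 − 36.71545·(4.17000 − 2.51000) / (36.71545 − (-15.69507)) = 4.17000 − (60.94765)/(52.41052) = 3.00711
f(3.00711) = -7.77114
r3 = 3.00711 − (-7.77114)·(3.00711 − 4.17000) / (-7.77114 − 36.71545) = 3.00711 − (9.03698)/(-44.48659) = 3.21025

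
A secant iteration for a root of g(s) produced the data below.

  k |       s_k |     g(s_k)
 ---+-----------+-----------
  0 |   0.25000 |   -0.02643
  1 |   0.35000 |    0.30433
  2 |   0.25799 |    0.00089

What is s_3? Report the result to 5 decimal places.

s_3 = 0.25799 − 0.00089·(0.25799 − 0.35000) / (0.00089 − 0.30433)
   = 0.25799 − (-0.0000819)/(-0.3034400) = 0.2577201

0.25772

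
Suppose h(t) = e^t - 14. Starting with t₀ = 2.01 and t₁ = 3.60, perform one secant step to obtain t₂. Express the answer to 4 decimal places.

2.3667

h(2.01) = -6.536683, h(3.60) = 22.598234
t₂ = 3.600000 − 22.598234·(3.600000 − 2.010000) / (22.598234 − (-6.536683)) = 3.600000 − (35.931193)/(29.134917) = 2.366731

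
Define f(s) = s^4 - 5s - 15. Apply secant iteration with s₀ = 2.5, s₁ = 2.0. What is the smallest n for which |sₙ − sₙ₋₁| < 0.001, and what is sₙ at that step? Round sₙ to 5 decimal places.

n = 5, sₙ = 2.26514

f(2.5) = 11.5625000, f(2.0) = -9.0000000
s₂ = 2.0000000 − (-9.0000000)·(-0.5000000)/(-20.5625000) = 2.2188450;  |Δ| = 0.2188450
f(2.2188450) = -1.8556072
s₃ = 2.2188450 − (-1.8556072)·(0.2188450)/(7.1443928) = 2.2756854;  |Δ| = 0.0568404
f(2.2756854) = 0.4409633
s₄ = 2.2756854 − 0.4409633·(0.0568404)/(2.2965706) = 2.2647715;  |Δ| = 0.0109139
f(2.2647715) = -0.0152675
s₅ = 2.2647715 − (-0.0152675)·(-0.0109139)/(-0.4562309) = 2.2651367;  |Δ| = 0.0003652
|s₅ − s₄| = 0.0003652 < 0.001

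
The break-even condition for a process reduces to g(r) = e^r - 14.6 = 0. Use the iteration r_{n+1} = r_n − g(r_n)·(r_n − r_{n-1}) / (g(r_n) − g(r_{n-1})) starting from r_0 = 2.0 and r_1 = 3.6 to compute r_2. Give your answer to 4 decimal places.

2.3950

g(2.0) = -7.210944, g(3.6) = 21.998234
r_2 = 3.600000 − 21.998234·(3.600000 − 2.000000) / (21.998234 − (-7.210944)) = 3.600000 − (35.197175)/(29.209178) = 2.394996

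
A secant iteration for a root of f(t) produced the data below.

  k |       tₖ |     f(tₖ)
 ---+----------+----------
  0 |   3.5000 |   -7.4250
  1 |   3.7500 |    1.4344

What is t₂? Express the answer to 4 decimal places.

t₂ = 3.7500 − 1.4344·(3.7500 − 3.5000) / (1.4344 − (-7.4250))
   = 3.7500 − (0.358600)/(8.859400) = 3.709523

3.7095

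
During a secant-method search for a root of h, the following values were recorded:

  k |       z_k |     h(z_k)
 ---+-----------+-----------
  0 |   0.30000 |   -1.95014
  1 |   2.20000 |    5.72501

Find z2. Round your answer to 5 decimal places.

z2 = 2.20000 − 5.72501·(2.20000 − 0.30000) / (5.72501 − (-1.95014))
   = 2.20000 − (10.8775190)/(7.6751500) = 0.7827614

0.78276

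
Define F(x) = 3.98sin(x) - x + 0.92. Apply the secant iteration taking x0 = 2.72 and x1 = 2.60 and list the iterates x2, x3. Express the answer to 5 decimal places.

F(2.72) = -0.1713276, F(2.60) = 0.3716955
x2 = 2.6000000 − 0.3716955·(2.6000000 − 2.7200000) / (0.3716955 − (-0.1713276)) = 2.6000000 − (-0.0446035)/(0.5430231) = 2.6821392
F(2.6821392) = 0.0028251
x3 = 2.6821392 − 0.0028251·(2.6821392 − 2.6000000) / (0.0028251 − 0.3716955) = 2.6821392 − (0.0002320)/(-0.3688704) = 2.6827682

2.68214, 2.68277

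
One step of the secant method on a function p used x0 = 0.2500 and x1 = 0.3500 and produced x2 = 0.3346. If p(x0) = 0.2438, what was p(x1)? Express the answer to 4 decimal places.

The secant line through (0.2500, 0.2438) and (0.3500, p(x1)) crosses zero at x2 = 0.3346.
So (0.2500, 0.2438), (0.3500, p(x1)), (0.3346, 0) are collinear:
p(x1) = 0.2438 · (0.3500 − 0.3346) / (0.2500 − 0.3346) = 0.2438 · (0.015400)/(-0.084600) = -0.044380

-0.0444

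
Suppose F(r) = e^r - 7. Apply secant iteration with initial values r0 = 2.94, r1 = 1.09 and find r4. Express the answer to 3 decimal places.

F(2.94) = 11.91585, F(1.09) = -4.02573
r2 = 1.09000 − (-4.02573)·(1.09000 − 2.94000) / (-4.02573 − 11.91585) = 1.09000 − (7.44759)/(-15.94157) = 1.55718
F(1.55718) = -2.25458
r3 = 1.55718 − (-2.25458)·(1.55718 − 1.09000) / (-2.25458 − (-4.02573)) = 1.55718 − (-1.05329)/(1.77115) = 2.15188
F(2.15188) = 1.60098
r4 = 2.15188 − 1.60098·(2.15188 − 1.55718) / (1.60098 − (-2.25458)) = 2.15188 − (0.95210)/(3.85556) = 1.90493

1.905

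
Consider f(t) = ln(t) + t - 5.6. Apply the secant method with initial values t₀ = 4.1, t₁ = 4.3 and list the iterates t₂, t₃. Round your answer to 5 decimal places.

f(4.1) = -0.0890130, f(4.3) = 0.1586150
t₂ = 4.3000000 − 0.1586150·(4.3000000 − 4.1000000) / (0.1586150 − (-0.0890130)) = 4.3000000 − (0.0317230)/(0.2476280) = 4.1718925
f(4.1718925) = 0.0002623
t₃ = 4.1718925 − 0.0002623·(4.1718925 − 4.3000000) / (0.0002623 − 0.1586150) = 4.1718925 − (-0.0000336)/(-0.1583527) = 4.1716803

4.17189, 4.17168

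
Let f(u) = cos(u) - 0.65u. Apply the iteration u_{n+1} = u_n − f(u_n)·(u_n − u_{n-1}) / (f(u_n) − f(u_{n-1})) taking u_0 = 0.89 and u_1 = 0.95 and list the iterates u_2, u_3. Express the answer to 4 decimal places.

0.9252, 0.9254

f(0.89) = 0.050912, f(0.95) = -0.035817
u_2 = 0.950000 − (-0.035817)·(0.950000 − 0.890000) / (-0.035817 − 0.050912) = 0.950000 − (-0.002149)/(-0.086729) = 0.925221
f(0.925221) = 0.000264
u_3 = 0.925221 − 0.000264·(0.925221 − 0.950000) / (0.000264 − (-0.035817)) = 0.925221 − (-0.000007)/(0.036081) = 0.925403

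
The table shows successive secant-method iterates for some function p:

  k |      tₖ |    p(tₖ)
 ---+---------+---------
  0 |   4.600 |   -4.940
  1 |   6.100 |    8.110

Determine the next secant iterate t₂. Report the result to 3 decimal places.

5.168

t₂ = 6.100 − 8.110·(6.100 − 4.600) / (8.110 − (-4.940))
   = 6.100 − (12.16500)/(13.05000) = 5.16782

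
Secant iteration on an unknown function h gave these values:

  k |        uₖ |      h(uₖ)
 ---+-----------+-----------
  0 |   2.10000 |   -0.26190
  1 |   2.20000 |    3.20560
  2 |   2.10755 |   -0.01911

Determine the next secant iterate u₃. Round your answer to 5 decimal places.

u₃ = 2.10755 − (-0.01911)·(2.10755 − 2.20000) / (-0.01911 − 3.20560)
   = 2.10755 − (0.0017667)/(-3.2247100) = 2.1080979

2.10810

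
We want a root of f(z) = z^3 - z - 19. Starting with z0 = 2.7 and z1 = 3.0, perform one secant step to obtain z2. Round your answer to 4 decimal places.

f(2.7) = -2.017000, f(3.0) = 5.000000
z2 = 3.000000 − 5.000000·(3.000000 − 2.700000) / (5.000000 − (-2.017000)) = 3.000000 − (1.500000)/(7.017000) = 2.786233

2.7862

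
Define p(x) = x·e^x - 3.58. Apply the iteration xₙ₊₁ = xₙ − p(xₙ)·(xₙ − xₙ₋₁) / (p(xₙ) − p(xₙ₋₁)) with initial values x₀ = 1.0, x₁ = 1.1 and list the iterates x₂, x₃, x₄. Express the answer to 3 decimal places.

1.147, 1.142, 1.142

p(1.0) = -0.86172, p(1.1) = -0.27542
x₂ = 1.10000 − (-0.27542)·(1.10000 − 1.00000) / (-0.27542 − (-0.86172)) = 1.10000 − (-0.02754)/(0.58630) = 1.14698
p(1.14698) = 0.03143
x₃ = 1.14698 − 0.03143·(1.14698 − 1.10000) / (0.03143 − (-0.27542)) = 1.14698 − (0.00148)/(0.30685) = 1.14216
p(1.14216) = -0.00098
x₄ = 1.14216 − (-0.00098)·(1.14216 − 1.14698) / (-0.00098 − 0.03143) = 1.14216 − (0.00000)/(-0.03241) = 1.14231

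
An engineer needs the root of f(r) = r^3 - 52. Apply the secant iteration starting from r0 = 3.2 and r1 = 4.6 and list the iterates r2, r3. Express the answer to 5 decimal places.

3.61700, 3.70898

f(3.2) = -19.2320000, f(4.6) = 45.3360000
r2 = 4.6000000 − 45.3360000·(4.6000000 − 3.2000000) / (45.3360000 − (-19.2320000)) = 4.6000000 − (63.4704000)/(64.5680000) = 3.6169991
f(3.6169991) = -4.6799479
r3 = 3.6169991 − (-4.6799479)·(3.6169991 − 4.6000000) / (-4.6799479 − 45.3360000) = 3.6169991 − (4.6003929)/(-50.0159479) = 3.7089777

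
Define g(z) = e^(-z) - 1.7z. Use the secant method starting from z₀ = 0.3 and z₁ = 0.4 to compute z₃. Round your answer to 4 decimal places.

g(0.3) = 0.230818, g(0.4) = -0.009680
z₂ = 0.400000 − (-0.009680)·(0.400000 − 0.300000) / (-0.009680 − 0.230818) = 0.400000 − (-0.000968)/(-0.240498) = 0.395975
g(0.395975) = -0.000134
z₃ = 0.395975 − (-0.000134)·(0.395975 − 0.400000) / (-0.000134 − (-0.009680)) = 0.395975 − (0.000001)/(0.009546) = 0.395919

0.3959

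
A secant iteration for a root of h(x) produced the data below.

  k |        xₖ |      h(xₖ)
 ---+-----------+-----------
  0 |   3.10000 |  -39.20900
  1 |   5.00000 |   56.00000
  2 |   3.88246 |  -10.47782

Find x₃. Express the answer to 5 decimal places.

4.05860

x₃ = 3.88246 − (-10.47782)·(3.88246 − 5.00000) / (-10.47782 − 56.00000)
   = 3.88246 − (11.7093830)/(-66.4778200) = 4.0585997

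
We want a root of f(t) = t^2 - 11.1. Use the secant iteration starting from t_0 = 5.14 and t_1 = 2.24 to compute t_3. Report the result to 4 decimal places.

f(5.14) = 15.319600, f(2.24) = -6.082400
t_2 = 2.240000 − (-6.082400)·(2.240000 − 5.140000) / (-6.082400 − 15.319600) = 2.240000 − (17.638960)/(-21.402000) = 3.064173
f(3.064173) = -1.710841
t_3 = 3.064173 − (-1.710841)·(3.064173 − 2.240000) / (-1.710841 − (-6.082400)) = 3.064173 − (-1.410030)/(4.371559) = 3.386720

3.3867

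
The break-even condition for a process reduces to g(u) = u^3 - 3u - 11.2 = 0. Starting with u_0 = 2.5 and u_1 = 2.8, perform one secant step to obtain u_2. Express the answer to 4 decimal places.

2.6700

g(2.5) = -3.075000, g(2.8) = 2.352000
u_2 = 2.800000 − 2.352000·(2.800000 − 2.500000) / (2.352000 − (-3.075000)) = 2.800000 − (0.705600)/(5.427000) = 2.669983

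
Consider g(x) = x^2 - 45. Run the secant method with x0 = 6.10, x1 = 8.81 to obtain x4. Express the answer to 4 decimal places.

g(6.10) = -7.790000, g(8.81) = 32.616100
x2 = 8.810000 − 32.616100·(8.810000 − 6.100000) / (32.616100 − (-7.790000)) = 8.810000 − (88.389631)/(40.406100) = 6.622468
g(6.622468) = -1.142916
x3 = 6.622468 − (-1.142916)·(6.622468 − 8.810000) / (-1.142916 − 32.616100) = 6.622468 − (2.500165)/(-33.759016) = 6.696527
g(6.696527) = -0.156522
x4 = 6.696527 − (-0.156522)·(6.696527 − 6.622468) / (-0.156522 − (-1.142916)) = 6.696527 − (-0.011592)/(0.986394) = 6.708279

6.7083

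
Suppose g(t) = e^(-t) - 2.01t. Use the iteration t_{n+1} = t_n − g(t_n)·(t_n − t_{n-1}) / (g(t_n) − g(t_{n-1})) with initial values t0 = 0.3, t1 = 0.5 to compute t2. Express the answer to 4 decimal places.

g(0.3) = 0.137818, g(0.5) = -0.398469
t2 = 0.500000 − (-0.398469)·(0.500000 − 0.300000) / (-0.398469 − 0.137818) = 0.500000 − (-0.079694)/(-0.536288) = 0.351397

0.3514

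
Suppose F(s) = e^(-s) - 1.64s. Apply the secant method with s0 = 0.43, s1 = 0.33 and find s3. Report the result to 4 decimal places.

0.4062

F(0.43) = -0.054691, F(0.33) = 0.177724
s2 = 0.330000 − 0.177724·(0.330000 − 0.430000) / (0.177724 − (-0.054691)) = 0.330000 − (-0.017772)/(0.232415) = 0.406468
F(0.406468) = -0.000610
s3 = 0.406468 − (-0.000610)·(0.406468 − 0.330000) / (-0.000610 − 0.177724) = 0.406468 − (-0.000047)/(-0.178334) = 0.406207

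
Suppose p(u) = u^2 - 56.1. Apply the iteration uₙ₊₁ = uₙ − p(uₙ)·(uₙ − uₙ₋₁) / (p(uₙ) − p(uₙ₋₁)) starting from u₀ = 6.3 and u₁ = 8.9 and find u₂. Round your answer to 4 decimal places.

p(6.3) = -16.410000, p(8.9) = 23.110000
u₂ = 8.900000 − 23.110000·(8.900000 − 6.300000) / (23.110000 − (-16.410000)) = 8.900000 − (60.086000)/(39.520000) = 7.379605

7.3796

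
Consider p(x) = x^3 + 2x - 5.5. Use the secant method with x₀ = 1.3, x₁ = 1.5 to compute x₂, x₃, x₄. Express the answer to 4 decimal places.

p(1.3) = -0.703000, p(1.5) = 0.875000
x₂ = 1.500000 − 0.875000·(1.500000 − 1.300000) / (0.875000 − (-0.703000)) = 1.500000 − (0.175000)/(1.578000) = 1.389100
p(1.389100) = -0.041393
x₃ = 1.389100 − (-0.041393)·(1.389100 − 1.500000) / (-0.041393 − 0.875000) = 1.389100 − (0.004591)/(-0.916393) = 1.394109
p(1.394109) = -0.002272
x₄ = 1.394109 − (-0.002272)·(1.394109 − 1.389100) / (-0.002272 − (-0.041393)) = 1.394109 − (-0.000011)/(0.039121) = 1.394400

1.3891, 1.3941, 1.3944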